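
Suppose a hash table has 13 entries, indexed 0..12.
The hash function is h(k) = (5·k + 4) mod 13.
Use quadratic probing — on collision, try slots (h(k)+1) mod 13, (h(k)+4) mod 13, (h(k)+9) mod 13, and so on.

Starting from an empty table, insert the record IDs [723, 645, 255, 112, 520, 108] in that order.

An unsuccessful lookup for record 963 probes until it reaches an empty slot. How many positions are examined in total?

2

723 hashes to 5; slot 5 is free -> place at 5.
645 hashes to 5; 5 taken -> place at 6.
255 hashes to 5; 5,6 taken -> place at 9.
112 hashes to 5; 5,6,9 taken -> place at 1.
520 hashes to 4; slot 4 is free -> place at 4.
108 hashes to 11; slot 11 is free -> place at 11.
Table: [_, 112, _, _, 520, 723, 645, _, _, 255, _, 108, _]
Lookup 963: h=9, probe 9,10 → slot 10 empty, not found.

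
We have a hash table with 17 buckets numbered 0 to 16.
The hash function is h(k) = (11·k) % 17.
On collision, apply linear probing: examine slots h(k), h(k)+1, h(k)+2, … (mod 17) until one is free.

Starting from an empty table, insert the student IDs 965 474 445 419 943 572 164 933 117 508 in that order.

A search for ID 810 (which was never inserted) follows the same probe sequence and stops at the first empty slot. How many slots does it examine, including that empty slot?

965 hashes to 7; slot 7 is free => place at 7.
474 hashes to 12; slot 12 is free => place at 12.
445 hashes to 16; slot 16 is free => place at 16.
419 hashes to 2; slot 2 is free => place at 2.
943 hashes to 3; slot 3 is free => place at 3.
572 hashes to 2; 2,3 taken => place at 4.
164 hashes to 2; 2,3,4 taken => place at 5.
933 hashes to 12; 12 taken => place at 13.
117 hashes to 12; 12,13 taken => place at 14.
508 hashes to 12; 12,13,14 taken => place at 15.
Table: [_, _, 419, 943, 572, 164, _, 965, _, _, _, _, 474, 933, 117, 508, 445]
Lookup 810: h=2, probe 2,3,4,5,6 → slot 6 empty, not found.

5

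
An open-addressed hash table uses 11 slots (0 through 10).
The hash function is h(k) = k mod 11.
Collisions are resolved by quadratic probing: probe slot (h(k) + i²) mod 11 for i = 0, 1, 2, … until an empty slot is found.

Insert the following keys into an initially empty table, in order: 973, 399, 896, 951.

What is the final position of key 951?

9

Insert 973: h=5, slot 5 empty => index 5.
Insert 399: h=3, slot 3 empty => index 3.
Insert 896: h=5, slot 5 occupied => index 6.
Insert 951: h=5, slots 5,6 occupied => index 9.
Table: [_, _, _, 399, _, 973, 896, _, _, 951, _]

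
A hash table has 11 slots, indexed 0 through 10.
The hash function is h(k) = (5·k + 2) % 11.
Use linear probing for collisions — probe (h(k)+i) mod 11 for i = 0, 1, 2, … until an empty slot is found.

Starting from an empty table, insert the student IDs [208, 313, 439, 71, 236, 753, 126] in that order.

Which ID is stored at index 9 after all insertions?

208 hashes to 8; slot 8 is free → place at 8.
313 hashes to 5; slot 5 is free → place at 5.
439 hashes to 8; 8 taken → place at 9.
71 hashes to 5; 5 taken → place at 6.
236 hashes to 5; 5,6 taken → place at 7.
753 hashes to 5; 5,6,7,8,9 taken → place at 10.
126 hashes to 5; 5,6,7,8,9,10 taken → place at 0.
Table: [126, —, —, —, —, 313, 71, 236, 208, 439, 753]

439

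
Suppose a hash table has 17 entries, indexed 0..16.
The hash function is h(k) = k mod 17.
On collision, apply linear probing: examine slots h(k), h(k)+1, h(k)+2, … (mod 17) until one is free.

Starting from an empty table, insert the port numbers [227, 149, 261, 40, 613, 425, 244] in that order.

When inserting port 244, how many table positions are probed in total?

4

Insert 227: h=6, slot 6 empty -> index 6.
Insert 149: h=13, slot 13 empty -> index 13.
Insert 261: h=6, slot 6 occupied -> index 7.
Insert 40: h=6, slots 6,7 occupied -> index 8.
Insert 613: h=1, slot 1 empty -> index 1.
Insert 425: h=0, slot 0 empty -> index 0.
Insert 244: h=6, slots 6,7,8 occupied -> index 9.
Table: [425, 613, _, _, _, _, 227, 261, 40, 244, _, _, _, 149, _, _, _]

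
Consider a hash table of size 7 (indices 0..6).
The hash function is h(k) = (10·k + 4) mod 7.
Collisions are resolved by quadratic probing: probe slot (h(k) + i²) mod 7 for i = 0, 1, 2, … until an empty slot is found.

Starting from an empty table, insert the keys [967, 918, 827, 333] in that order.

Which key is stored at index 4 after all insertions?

967: h=0 -> slot 0
918: h=0, probe 0,1 -> slot 1
827: h=0, probe 0,1,4 -> slot 4
333: h=2 -> slot 2
Table: [967, 918, 333, _, 827, _, _]

827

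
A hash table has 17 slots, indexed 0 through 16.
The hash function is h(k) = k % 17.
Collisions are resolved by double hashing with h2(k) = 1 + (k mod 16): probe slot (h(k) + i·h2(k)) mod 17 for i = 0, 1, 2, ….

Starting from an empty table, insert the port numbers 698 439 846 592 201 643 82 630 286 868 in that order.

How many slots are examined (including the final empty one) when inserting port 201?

698: h=1 -> slot 1
439: h=14 -> slot 14
846: h=13 -> slot 13
592: h=14, h2=1, probe 14,15 -> slot 15
201: h=14, h2=10, probe 14,7 -> slot 7
643: h=14, h2=4, probe 14,1,5 -> slot 5
82: h=14, h2=3, probe 14,0 -> slot 0
630: h=1, h2=7, probe 1,8 -> slot 8
286: h=14, h2=15, probe 14,12 -> slot 12
868: h=1, h2=5, probe 1,6 -> slot 6
Table: [82, 698, —, —, —, 643, 868, 201, 630, —, —, —, 286, 846, 439, 592, —]

2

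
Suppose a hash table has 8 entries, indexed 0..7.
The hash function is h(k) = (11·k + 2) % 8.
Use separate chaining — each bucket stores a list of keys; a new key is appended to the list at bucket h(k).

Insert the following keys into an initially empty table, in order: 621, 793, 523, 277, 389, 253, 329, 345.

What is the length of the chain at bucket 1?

4

Insert 621: h=1, bucket 1 empty -> new chain.
Insert 793: h=5, bucket 5 empty -> new chain.
Insert 523: h=3, bucket 3 empty -> new chain.
Insert 277: h=1, bucket 1 nonempty -> append to chain.
Insert 389: h=1, bucket 1 nonempty -> append to chain.
Insert 253: h=1, bucket 1 nonempty -> append to chain.
Insert 329: h=5, bucket 5 nonempty -> append to chain.
Insert 345: h=5, bucket 5 nonempty -> append to chain.
Final buckets:
0: —
1: 621 -> 277 -> 389 -> 253
2: —
3: 523
4: —
5: 793 -> 329 -> 345
6: —
7: —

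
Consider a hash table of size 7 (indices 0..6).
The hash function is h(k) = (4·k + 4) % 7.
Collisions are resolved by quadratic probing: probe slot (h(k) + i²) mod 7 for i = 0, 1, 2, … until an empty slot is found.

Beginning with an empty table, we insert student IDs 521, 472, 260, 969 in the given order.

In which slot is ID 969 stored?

521 hashes to 2; slot 2 is free → place at 2.
472 hashes to 2; 2 taken → place at 3.
260 hashes to 1; slot 1 is free → place at 1.
969 hashes to 2; 2,3 taken → place at 6.
Table: [—, 260, 521, 472, —, —, 969]

6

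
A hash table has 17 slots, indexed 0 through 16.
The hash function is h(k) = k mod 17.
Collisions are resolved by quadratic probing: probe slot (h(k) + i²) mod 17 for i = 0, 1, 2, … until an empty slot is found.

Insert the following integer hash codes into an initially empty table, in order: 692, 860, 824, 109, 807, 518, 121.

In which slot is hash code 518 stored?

Insert 692: h=12, slot 12 empty -> index 12.
Insert 860: h=10, slot 10 empty -> index 10.
Insert 824: h=8, slot 8 empty -> index 8.
Insert 109: h=7, slot 7 empty -> index 7.
Insert 807: h=8, slot 8 occupied -> index 9.
Insert 518: h=8, slots 8,9,12 occupied -> index 0.
Insert 121: h=2, slot 2 empty -> index 2.
Table: [518, ∅, 121, ∅, ∅, ∅, ∅, 109, 824, 807, 860, ∅, 692, ∅, ∅, ∅, ∅]

0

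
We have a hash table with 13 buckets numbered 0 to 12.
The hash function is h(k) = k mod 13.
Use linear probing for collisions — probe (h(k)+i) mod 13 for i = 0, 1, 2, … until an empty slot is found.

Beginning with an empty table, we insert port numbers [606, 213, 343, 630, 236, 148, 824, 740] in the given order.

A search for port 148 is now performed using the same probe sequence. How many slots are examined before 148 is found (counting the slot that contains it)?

5

Insert 606: h=8, slot 8 empty -> index 8.
Insert 213: h=5, slot 5 empty -> index 5.
Insert 343: h=5, slot 5 occupied -> index 6.
Insert 630: h=6, slot 6 occupied -> index 7.
Insert 236: h=2, slot 2 empty -> index 2.
Insert 148: h=5, slots 5,6,7,8 occupied -> index 9.
Insert 824: h=5, slots 5,6,7,8,9 occupied -> index 10.
Insert 740: h=12, slot 12 empty -> index 12.
Table: [∅, ∅, 236, ∅, ∅, 213, 343, 630, 606, 148, 824, ∅, 740]
Lookup 148: h=5, probe 5,6,7,8,9 → found at 9.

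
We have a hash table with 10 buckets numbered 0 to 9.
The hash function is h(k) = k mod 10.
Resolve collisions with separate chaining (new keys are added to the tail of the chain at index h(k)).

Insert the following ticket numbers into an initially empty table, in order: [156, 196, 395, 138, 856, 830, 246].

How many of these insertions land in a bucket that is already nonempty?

156 → bucket 6
196 → bucket 6 (collision)
395 → bucket 5
138 → bucket 8
856 → bucket 6 (collision)
830 → bucket 0
246 → bucket 6 (collision)
Final buckets:
0: 830
1: -
2: -
3: -
4: -
5: 395
6: 156 -> 196 -> 856 -> 246
7: -
8: 138
9: -

3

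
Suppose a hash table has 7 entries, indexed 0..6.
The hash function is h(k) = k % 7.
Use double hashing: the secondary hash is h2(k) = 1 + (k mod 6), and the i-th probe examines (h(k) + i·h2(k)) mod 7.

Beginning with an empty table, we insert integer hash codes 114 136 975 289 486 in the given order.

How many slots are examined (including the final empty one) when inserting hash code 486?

3

Insert 114: h=2, slot 2 empty → index 2.
Insert 136: h=3, slot 3 empty → index 3.
Insert 975: h=2, h2=4, slot 2 occupied → index 6.
Insert 289: h=2, h2=2, slot 2 occupied → index 4.
Insert 486: h=3, h2=1, slots 3,4 occupied → index 5.
Table: [-, -, 114, 136, 289, 486, 975]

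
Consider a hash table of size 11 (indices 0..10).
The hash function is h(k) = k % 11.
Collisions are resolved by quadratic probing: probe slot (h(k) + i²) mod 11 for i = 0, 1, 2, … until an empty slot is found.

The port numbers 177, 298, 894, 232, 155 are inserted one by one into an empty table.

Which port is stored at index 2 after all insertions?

177 hashes to 1; slot 1 is free → place at 1.
298 hashes to 1; 1 taken → place at 2.
894 hashes to 3; slot 3 is free → place at 3.
232 hashes to 1; 1,2 taken → place at 5.
155 hashes to 1; 1,2,5 taken → place at 10.
Table: [_, 177, 298, 894, _, 232, _, _, _, _, 155]

298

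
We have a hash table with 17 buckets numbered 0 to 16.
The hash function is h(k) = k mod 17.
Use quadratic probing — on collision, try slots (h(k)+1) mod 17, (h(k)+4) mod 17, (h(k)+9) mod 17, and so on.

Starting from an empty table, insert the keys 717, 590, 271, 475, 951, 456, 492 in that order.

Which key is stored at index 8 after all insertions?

717: h=3 => slot 3
590: h=12 => slot 12
271: h=16 => slot 16
475: h=16, probe 16,0 => slot 0
951: h=16, probe 16,0,3,8 => slot 8
456: h=14 => slot 14
492: h=16, probe 16,0,3,8,15 => slot 15
Table: [475, -, -, 717, -, -, -, -, 951, -, -, -, 590, -, 456, 492, 271]

951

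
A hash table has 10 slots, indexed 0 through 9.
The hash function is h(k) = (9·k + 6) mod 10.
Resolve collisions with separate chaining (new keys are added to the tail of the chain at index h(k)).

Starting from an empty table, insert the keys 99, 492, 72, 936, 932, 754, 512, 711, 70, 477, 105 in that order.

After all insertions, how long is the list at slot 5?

99 -> bucket 7
492 -> bucket 4
72 -> bucket 4 (collision)
936 -> bucket 0
932 -> bucket 4 (collision)
754 -> bucket 2
512 -> bucket 4 (collision)
711 -> bucket 5
70 -> bucket 6
477 -> bucket 9
105 -> bucket 1
Final buckets:
0: 936
1: 105
2: 754
3: ∅
4: 492 -> 72 -> 932 -> 512
5: 711
6: 70
7: 99
8: ∅
9: 477

1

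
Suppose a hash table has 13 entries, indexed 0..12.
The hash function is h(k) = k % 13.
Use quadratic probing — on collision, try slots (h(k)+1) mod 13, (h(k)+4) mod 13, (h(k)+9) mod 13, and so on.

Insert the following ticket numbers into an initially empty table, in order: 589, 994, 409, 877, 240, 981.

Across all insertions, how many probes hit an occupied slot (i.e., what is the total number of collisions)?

10

Insert 589: h=4, slot 4 empty → index 4.
Insert 994: h=6, slot 6 empty → index 6.
Insert 409: h=6, slot 6 occupied → index 7.
Insert 877: h=6, slots 6,7 occupied → index 10.
Insert 240: h=6, slots 6,7,10 occupied → index 2.
Insert 981: h=6, slots 6,7,10,2 occupied → index 9.
Table: [-, -, 240, -, 589, -, 994, 409, -, 981, 877, -, -]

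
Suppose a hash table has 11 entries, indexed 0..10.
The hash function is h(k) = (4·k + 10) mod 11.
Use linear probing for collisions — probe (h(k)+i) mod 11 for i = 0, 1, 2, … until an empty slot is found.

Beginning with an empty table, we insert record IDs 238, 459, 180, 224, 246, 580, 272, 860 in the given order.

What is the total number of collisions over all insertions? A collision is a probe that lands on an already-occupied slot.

238 hashes to 5; slot 5 is free -> place at 5.
459 hashes to 9; slot 9 is free -> place at 9.
180 hashes to 4; slot 4 is free -> place at 4.
224 hashes to 4; 4,5 taken -> place at 6.
246 hashes to 4; 4,5,6 taken -> place at 7.
580 hashes to 9; 9 taken -> place at 10.
272 hashes to 9; 9,10 taken -> place at 0.
860 hashes to 7; 7 taken -> place at 8.
Table: [272, -, -, -, 180, 238, 224, 246, 860, 459, 580]

9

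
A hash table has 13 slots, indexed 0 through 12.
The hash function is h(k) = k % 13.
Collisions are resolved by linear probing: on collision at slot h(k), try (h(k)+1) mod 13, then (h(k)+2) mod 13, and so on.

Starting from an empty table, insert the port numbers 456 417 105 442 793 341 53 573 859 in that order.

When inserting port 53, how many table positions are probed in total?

456: h=1 => slot 1
417: h=1, probe 1,2 => slot 2
105: h=1, probe 1,2,3 => slot 3
442: h=0 => slot 0
793: h=0, probe 0,1,2,3,4 => slot 4
341: h=3, probe 3,4,5 => slot 5
53: h=1, probe 1,2,3,4,5,6 => slot 6
573: h=1, probe 1,2,3,4,5,6,7 => slot 7
859: h=1, probe 1,2,3,4,5,6,7,8 => slot 8
Table: [442, 456, 417, 105, 793, 341, 53, 573, 859, —, —, —, —]

6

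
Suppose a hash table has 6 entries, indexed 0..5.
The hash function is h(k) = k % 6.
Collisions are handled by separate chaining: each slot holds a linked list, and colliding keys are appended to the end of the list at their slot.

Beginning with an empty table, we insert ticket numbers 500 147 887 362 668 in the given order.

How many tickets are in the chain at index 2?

500 -> bucket 2
147 -> bucket 3
887 -> bucket 5
362 -> bucket 2 (collision)
668 -> bucket 2 (collision)
Final buckets:
0: ∅
1: ∅
2: 500 -> 362 -> 668
3: 147
4: ∅
5: 887

3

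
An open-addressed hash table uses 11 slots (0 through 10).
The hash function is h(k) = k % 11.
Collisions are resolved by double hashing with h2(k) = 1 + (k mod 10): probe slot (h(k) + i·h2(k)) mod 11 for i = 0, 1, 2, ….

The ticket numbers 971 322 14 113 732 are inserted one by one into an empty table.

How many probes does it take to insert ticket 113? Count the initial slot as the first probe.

971: h=3 → slot 3
322: h=3, h2=3, probe 3,6 → slot 6
14: h=3, h2=5, probe 3,8 → slot 8
113: h=3, h2=4, probe 3,7 → slot 7
732: h=6, h2=3, probe 6,9 → slot 9
Table: [., ., ., 971, ., ., 322, 113, 14, 732, .]

2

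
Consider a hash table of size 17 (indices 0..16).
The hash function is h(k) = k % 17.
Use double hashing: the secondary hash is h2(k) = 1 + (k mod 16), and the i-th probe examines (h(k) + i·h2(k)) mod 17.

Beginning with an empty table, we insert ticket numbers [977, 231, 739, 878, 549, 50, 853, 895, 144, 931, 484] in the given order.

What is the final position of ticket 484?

1

977: h=8 -> slot 8
231: h=10 -> slot 10
739: h=8, h2=4, probe 8,12 -> slot 12
878: h=11 -> slot 11
549: h=5 -> slot 5
50: h=16 -> slot 16
853: h=3 -> slot 3
895: h=11, h2=16, probe 11,10,9 -> slot 9
144: h=8, h2=1, probe 8,9,10,11,12,13 -> slot 13
931: h=13, h2=4, probe 13,0 -> slot 0
484: h=8, h2=5, probe 8,13,1 -> slot 1
Table: [931, 484, -, 853, -, 549, -, -, 977, 895, 231, 878, 739, 144, -, -, 50]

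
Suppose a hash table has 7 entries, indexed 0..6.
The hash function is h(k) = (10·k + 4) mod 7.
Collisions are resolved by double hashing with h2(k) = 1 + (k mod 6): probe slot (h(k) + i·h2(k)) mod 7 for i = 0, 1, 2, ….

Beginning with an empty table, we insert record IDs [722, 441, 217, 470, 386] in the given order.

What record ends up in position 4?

722 hashes to 0; slot 0 is free => place at 0.
441 hashes to 4; slot 4 is free => place at 4.
217 hashes to 4, h2=2; 4 taken => place at 6.
470 hashes to 0, h2=3; 0 taken => place at 3.
386 hashes to 0, h2=3; 0,3,6 taken => place at 2.
Table: [722, _, 386, 470, 441, _, 217]

441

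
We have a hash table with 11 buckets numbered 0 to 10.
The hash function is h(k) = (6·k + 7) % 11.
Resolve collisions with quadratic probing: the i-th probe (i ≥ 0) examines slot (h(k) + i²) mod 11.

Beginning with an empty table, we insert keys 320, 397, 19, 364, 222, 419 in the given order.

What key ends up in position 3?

Insert 320: h=2, slot 2 empty → index 2.
Insert 397: h=2, slot 2 occupied → index 3.
Insert 19: h=0, slot 0 empty → index 0.
Insert 364: h=2, slots 2,3 occupied → index 6.
Insert 222: h=8, slot 8 empty → index 8.
Insert 419: h=2, slots 2,3,6,0 occupied → index 7.
Table: [19, ., 320, 397, ., ., 364, 419, 222, ., .]

397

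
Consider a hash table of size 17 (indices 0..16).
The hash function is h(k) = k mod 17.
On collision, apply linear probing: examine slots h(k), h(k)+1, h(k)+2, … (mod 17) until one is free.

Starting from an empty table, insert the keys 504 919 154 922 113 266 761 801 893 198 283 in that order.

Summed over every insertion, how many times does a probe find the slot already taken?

15

Insert 504: h=11, slot 11 empty → index 11.
Insert 919: h=1, slot 1 empty → index 1.
Insert 154: h=1, slot 1 occupied → index 2.
Insert 922: h=4, slot 4 empty → index 4.
Insert 113: h=11, slot 11 occupied → index 12.
Insert 266: h=11, slots 11,12 occupied → index 13.
Insert 761: h=13, slot 13 occupied → index 14.
Insert 801: h=2, slot 2 occupied → index 3.
Insert 893: h=9, slot 9 empty → index 9.
Insert 198: h=11, slots 11,12,13,14 occupied → index 15.
Insert 283: h=11, slots 11,12,13,14,15 occupied → index 16.
Table: [—, 919, 154, 801, 922, —, —, —, —, 893, —, 504, 113, 266, 761, 198, 283]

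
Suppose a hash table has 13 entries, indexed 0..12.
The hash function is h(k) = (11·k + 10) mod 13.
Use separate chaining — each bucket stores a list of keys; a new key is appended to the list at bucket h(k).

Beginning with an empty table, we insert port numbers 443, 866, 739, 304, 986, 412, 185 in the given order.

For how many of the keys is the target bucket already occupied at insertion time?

Insert 443: h=8, bucket 8 empty → new chain.
Insert 866: h=7, bucket 7 empty → new chain.
Insert 739: h=1, bucket 1 empty → new chain.
Insert 304: h=0, bucket 0 empty → new chain.
Insert 986: h=1, bucket 1 nonempty → append to chain.
Insert 412: h=5, bucket 5 empty → new chain.
Insert 185: h=4, bucket 4 empty → new chain.
Final buckets:
0: 304
1: 739 -> 986
2: -
3: -
4: 185
5: 412
6: -
7: 866
8: 443
9: -
10: -
11: -
12: -

1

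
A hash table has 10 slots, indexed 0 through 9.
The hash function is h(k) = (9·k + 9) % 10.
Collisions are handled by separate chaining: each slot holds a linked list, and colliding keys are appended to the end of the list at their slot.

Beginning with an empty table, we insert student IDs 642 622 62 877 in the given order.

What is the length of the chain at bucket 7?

642 → bucket 7
622 → bucket 7 (collision)
62 → bucket 7 (collision)
877 → bucket 2
Final buckets:
0: _
1: _
2: 877
3: _
4: _
5: _
6: _
7: 642 -> 622 -> 62
8: _
9: _

3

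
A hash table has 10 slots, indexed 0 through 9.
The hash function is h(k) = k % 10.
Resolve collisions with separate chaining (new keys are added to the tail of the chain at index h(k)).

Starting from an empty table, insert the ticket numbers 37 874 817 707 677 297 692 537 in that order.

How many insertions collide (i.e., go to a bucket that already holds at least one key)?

Insert 37: h=7, bucket 7 empty -> new chain.
Insert 874: h=4, bucket 4 empty -> new chain.
Insert 817: h=7, bucket 7 nonempty -> append to chain.
Insert 707: h=7, bucket 7 nonempty -> append to chain.
Insert 677: h=7, bucket 7 nonempty -> append to chain.
Insert 297: h=7, bucket 7 nonempty -> append to chain.
Insert 692: h=2, bucket 2 empty -> new chain.
Insert 537: h=7, bucket 7 nonempty -> append to chain.
Final buckets:
0: —
1: —
2: 692
3: —
4: 874
5: —
6: —
7: 37 -> 817 -> 707 -> 677 -> 297 -> 537
8: —
9: —

5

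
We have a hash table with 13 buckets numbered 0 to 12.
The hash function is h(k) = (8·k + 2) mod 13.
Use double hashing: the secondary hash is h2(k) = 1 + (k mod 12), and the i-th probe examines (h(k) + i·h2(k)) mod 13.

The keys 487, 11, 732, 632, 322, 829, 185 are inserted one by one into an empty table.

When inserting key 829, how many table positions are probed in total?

487: h=11 → slot 11
11: h=12 → slot 12
732: h=8 → slot 8
632: h=1 → slot 1
322: h=4 → slot 4
829: h=4, h2=2, probe 4,6 → slot 6
185: h=0 → slot 0
Table: [185, 632, ∅, ∅, 322, ∅, 829, ∅, 732, ∅, ∅, 487, 11]

2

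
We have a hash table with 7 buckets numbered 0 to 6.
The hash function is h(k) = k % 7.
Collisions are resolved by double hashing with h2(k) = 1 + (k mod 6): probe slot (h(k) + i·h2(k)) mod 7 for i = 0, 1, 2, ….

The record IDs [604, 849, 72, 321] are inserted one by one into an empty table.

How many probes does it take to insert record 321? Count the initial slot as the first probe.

3

Insert 604: h=2, slot 2 empty => index 2.
Insert 849: h=2, h2=4, slot 2 occupied => index 6.
Insert 72: h=2, h2=1, slot 2 occupied => index 3.
Insert 321: h=6, h2=4, slots 6,3 occupied => index 0.
Table: [321, _, 604, 72, _, _, 849]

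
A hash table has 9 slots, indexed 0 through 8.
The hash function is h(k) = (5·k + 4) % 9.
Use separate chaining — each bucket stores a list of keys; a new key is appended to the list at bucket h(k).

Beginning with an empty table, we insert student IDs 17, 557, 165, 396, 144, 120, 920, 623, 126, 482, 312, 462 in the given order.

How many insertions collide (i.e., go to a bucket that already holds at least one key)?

6

Insert 17: h=8, bucket 8 empty → new chain.
Insert 557: h=8, bucket 8 nonempty → append to chain.
Insert 165: h=1, bucket 1 empty → new chain.
Insert 396: h=4, bucket 4 empty → new chain.
Insert 144: h=4, bucket 4 nonempty → append to chain.
Insert 120: h=1, bucket 1 nonempty → append to chain.
Insert 920: h=5, bucket 5 empty → new chain.
Insert 623: h=5, bucket 5 nonempty → append to chain.
Insert 126: h=4, bucket 4 nonempty → append to chain.
Insert 482: h=2, bucket 2 empty → new chain.
Insert 312: h=7, bucket 7 empty → new chain.
Insert 462: h=1, bucket 1 nonempty → append to chain.
Final buckets:
0: ∅
1: 165 -> 120 -> 462
2: 482
3: ∅
4: 396 -> 144 -> 126
5: 920 -> 623
6: ∅
7: 312
8: 17 -> 557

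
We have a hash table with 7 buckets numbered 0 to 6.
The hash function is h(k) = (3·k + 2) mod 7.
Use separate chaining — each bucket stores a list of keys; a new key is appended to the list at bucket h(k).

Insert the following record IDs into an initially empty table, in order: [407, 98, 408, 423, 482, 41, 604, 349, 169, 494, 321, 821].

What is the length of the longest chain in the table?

4

Insert 407: h=5, bucket 5 empty → new chain.
Insert 98: h=2, bucket 2 empty → new chain.
Insert 408: h=1, bucket 1 empty → new chain.
Insert 423: h=4, bucket 4 empty → new chain.
Insert 482: h=6, bucket 6 empty → new chain.
Insert 41: h=6, bucket 6 nonempty → append to chain.
Insert 604: h=1, bucket 1 nonempty → append to chain.
Insert 349: h=6, bucket 6 nonempty → append to chain.
Insert 169: h=5, bucket 5 nonempty → append to chain.
Insert 494: h=0, bucket 0 empty → new chain.
Insert 321: h=6, bucket 6 nonempty → append to chain.
Insert 821: h=1, bucket 1 nonempty → append to chain.
Final buckets:
0: 494
1: 408 -> 604 -> 821
2: 98
3: _
4: 423
5: 407 -> 169
6: 482 -> 41 -> 349 -> 321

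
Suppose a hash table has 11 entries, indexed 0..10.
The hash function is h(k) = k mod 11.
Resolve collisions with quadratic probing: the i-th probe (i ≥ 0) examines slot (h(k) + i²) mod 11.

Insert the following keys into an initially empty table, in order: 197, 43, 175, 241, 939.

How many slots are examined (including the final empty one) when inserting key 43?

2

197: h=10 => slot 10
43: h=10, probe 10,0 => slot 0
175: h=10, probe 10,0,3 => slot 3
241: h=10, probe 10,0,3,8 => slot 8
939: h=4 => slot 4
Table: [43, -, -, 175, 939, -, -, -, 241, -, 197]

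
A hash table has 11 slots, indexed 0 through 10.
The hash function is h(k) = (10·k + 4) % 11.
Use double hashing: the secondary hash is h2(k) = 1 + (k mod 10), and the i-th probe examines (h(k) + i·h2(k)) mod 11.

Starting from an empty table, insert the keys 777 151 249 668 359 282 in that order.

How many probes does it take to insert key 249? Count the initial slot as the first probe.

777: h=8 -> slot 8
151: h=7 -> slot 7
249: h=8, h2=10, probe 8,7,6 -> slot 6
668: h=7, h2=9, probe 7,5 -> slot 5
359: h=8, h2=10, probe 8,7,6,5,4 -> slot 4
282: h=8, h2=3, probe 8,0 -> slot 0
Table: [282, ., ., ., 359, 668, 249, 151, 777, ., .]

3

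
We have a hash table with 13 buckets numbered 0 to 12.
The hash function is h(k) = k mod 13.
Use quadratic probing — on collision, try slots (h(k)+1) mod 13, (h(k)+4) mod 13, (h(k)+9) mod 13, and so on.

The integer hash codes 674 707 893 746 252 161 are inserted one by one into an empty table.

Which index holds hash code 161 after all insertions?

674: h=11 → slot 11
707: h=5 → slot 5
893: h=9 → slot 9
746: h=5, probe 5,6 → slot 6
252: h=5, probe 5,6,9,1 → slot 1
161: h=5, probe 5,6,9,1,8 → slot 8
Table: [∅, 252, ∅, ∅, ∅, 707, 746, ∅, 161, 893, ∅, 674, ∅]

8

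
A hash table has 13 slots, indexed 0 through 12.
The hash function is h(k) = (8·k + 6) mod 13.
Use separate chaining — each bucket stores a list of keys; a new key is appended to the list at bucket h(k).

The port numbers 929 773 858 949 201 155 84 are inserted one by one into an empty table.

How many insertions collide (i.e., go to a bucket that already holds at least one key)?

4

Insert 929: h=2, bucket 2 empty → new chain.
Insert 773: h=2, bucket 2 nonempty → append to chain.
Insert 858: h=6, bucket 6 empty → new chain.
Insert 949: h=6, bucket 6 nonempty → append to chain.
Insert 201: h=2, bucket 2 nonempty → append to chain.
Insert 155: h=11, bucket 11 empty → new chain.
Insert 84: h=2, bucket 2 nonempty → append to chain.
Final buckets:
0: _
1: _
2: 929 -> 773 -> 201 -> 84
3: _
4: _
5: _
6: 858 -> 949
7: _
8: _
9: _
10: _
11: 155
12: _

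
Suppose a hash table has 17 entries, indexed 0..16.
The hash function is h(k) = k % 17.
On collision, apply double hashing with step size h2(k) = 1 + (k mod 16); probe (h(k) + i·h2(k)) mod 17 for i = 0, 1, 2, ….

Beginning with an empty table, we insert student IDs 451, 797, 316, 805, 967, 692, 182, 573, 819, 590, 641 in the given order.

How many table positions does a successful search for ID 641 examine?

451: h=9 → slot 9
797: h=15 → slot 15
316: h=10 → slot 10
805: h=6 → slot 6
967: h=15, h2=8, probe 15,6,14 → slot 14
692: h=12 → slot 12
182: h=12, h2=7, probe 12,2 → slot 2
573: h=12, h2=14, probe 12,9,6,3 → slot 3
819: h=3, h2=4, probe 3,7 → slot 7
590: h=12, h2=15, probe 12,10,8 → slot 8
641: h=12, h2=2, probe 12,14,16 → slot 16
Table: [_, _, 182, 573, _, _, 805, 819, 590, 451, 316, _, 692, _, 967, 797, 641]
Lookup 641: h=12, h2=2, probe 12,14,16 → found at 16.

3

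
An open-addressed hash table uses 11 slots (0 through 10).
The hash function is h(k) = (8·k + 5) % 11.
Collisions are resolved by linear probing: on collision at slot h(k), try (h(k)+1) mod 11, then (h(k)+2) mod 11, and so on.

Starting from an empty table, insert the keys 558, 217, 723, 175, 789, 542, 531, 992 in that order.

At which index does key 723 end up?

558 hashes to 3; slot 3 is free → place at 3.
217 hashes to 3; 3 taken → place at 4.
723 hashes to 3; 3,4 taken → place at 5.
175 hashes to 8; slot 8 is free → place at 8.
789 hashes to 3; 3,4,5 taken → place at 6.
542 hashes to 7; slot 7 is free → place at 7.
531 hashes to 7; 7,8 taken → place at 9.
992 hashes to 10; slot 10 is free → place at 10.
Table: [∅, ∅, ∅, 558, 217, 723, 789, 542, 175, 531, 992]

5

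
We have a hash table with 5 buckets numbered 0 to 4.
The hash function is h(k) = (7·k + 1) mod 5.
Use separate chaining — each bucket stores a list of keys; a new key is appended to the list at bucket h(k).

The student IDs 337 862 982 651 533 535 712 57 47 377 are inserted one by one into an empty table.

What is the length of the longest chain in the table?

337 → bucket 0
862 → bucket 0 (collision)
982 → bucket 0 (collision)
651 → bucket 3
533 → bucket 2
535 → bucket 1
712 → bucket 0 (collision)
57 → bucket 0 (collision)
47 → bucket 0 (collision)
377 → bucket 0 (collision)
Final buckets:
0: 337 -> 862 -> 982 -> 712 -> 57 -> 47 -> 377
1: 535
2: 533
3: 651
4: -

7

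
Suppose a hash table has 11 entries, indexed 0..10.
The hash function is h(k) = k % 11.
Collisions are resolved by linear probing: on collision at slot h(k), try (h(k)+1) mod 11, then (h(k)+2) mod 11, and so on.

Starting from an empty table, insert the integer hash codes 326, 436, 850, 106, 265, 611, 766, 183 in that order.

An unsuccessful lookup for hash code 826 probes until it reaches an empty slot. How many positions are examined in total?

2

326: h=7 => slot 7
436: h=7, probe 7,8 => slot 8
850: h=3 => slot 3
106: h=7, probe 7,8,9 => slot 9
265: h=1 => slot 1
611: h=6 => slot 6
766: h=7, probe 7,8,9,10 => slot 10
183: h=7, probe 7,8,9,10,0 => slot 0
Table: [183, 265, ., 850, ., ., 611, 326, 436, 106, 766]
Lookup 826: h=1, probe 1,2 → slot 2 empty, not found.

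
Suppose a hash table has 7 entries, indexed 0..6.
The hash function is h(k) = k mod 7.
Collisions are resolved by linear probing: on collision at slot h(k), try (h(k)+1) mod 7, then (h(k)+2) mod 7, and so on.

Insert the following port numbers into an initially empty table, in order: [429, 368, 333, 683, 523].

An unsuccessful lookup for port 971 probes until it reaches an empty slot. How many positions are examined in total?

429: h=2 → slot 2
368: h=4 → slot 4
333: h=4, probe 4,5 → slot 5
683: h=4, probe 4,5,6 → slot 6
523: h=5, probe 5,6,0 → slot 0
Table: [523, —, 429, —, 368, 333, 683]
Lookup 971: h=5, probe 5,6,0,1 → slot 1 empty, not found.

4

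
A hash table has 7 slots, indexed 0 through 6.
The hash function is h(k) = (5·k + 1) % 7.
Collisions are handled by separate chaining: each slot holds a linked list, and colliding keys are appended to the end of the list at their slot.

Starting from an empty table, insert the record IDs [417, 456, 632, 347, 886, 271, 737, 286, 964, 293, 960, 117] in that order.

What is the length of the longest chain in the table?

3

Insert 417: h=0, bucket 0 empty -> new chain.
Insert 456: h=6, bucket 6 empty -> new chain.
Insert 632: h=4, bucket 4 empty -> new chain.
Insert 347: h=0, bucket 0 nonempty -> append to chain.
Insert 886: h=0, bucket 0 nonempty -> append to chain.
Insert 271: h=5, bucket 5 empty -> new chain.
Insert 737: h=4, bucket 4 nonempty -> append to chain.
Insert 286: h=3, bucket 3 empty -> new chain.
Insert 964: h=5, bucket 5 nonempty -> append to chain.
Insert 293: h=3, bucket 3 nonempty -> append to chain.
Insert 960: h=6, bucket 6 nonempty -> append to chain.
Insert 117: h=5, bucket 5 nonempty -> append to chain.
Final buckets:
0: 417 -> 347 -> 886
1: .
2: .
3: 286 -> 293
4: 632 -> 737
5: 271 -> 964 -> 117
6: 456 -> 960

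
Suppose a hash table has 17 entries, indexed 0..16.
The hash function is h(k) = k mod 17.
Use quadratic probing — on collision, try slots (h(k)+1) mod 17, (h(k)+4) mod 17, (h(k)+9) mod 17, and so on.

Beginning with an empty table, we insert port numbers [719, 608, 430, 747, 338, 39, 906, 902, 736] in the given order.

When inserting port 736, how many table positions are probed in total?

5

719: h=5 -> slot 5
608: h=13 -> slot 13
430: h=5, probe 5,6 -> slot 6
747: h=16 -> slot 16
338: h=15 -> slot 15
39: h=5, probe 5,6,9 -> slot 9
906: h=5, probe 5,6,9,14 -> slot 14
902: h=1 -> slot 1
736: h=5, probe 5,6,9,14,4 -> slot 4
Table: [-, 902, -, -, 736, 719, 430, -, -, 39, -, -, -, 608, 906, 338, 747]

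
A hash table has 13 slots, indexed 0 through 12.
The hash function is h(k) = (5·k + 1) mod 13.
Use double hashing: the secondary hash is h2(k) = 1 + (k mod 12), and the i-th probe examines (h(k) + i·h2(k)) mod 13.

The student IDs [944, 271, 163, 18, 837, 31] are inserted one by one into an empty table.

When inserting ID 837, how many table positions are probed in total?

3

944 hashes to 2; slot 2 is free -> place at 2.
271 hashes to 4; slot 4 is free -> place at 4.
163 hashes to 10; slot 10 is free -> place at 10.
18 hashes to 0; slot 0 is free -> place at 0.
837 hashes to 0, h2=10; 0,10 taken -> place at 7.
31 hashes to 0, h2=8; 0 taken -> place at 8.
Table: [18, _, 944, _, 271, _, _, 837, 31, _, 163, _, _]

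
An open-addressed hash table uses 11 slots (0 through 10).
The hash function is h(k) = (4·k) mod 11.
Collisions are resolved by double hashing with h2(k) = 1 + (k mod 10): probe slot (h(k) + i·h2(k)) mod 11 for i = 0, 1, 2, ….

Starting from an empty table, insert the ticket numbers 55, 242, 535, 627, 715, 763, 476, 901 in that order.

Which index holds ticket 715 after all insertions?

1

55 hashes to 0; slot 0 is free → place at 0.
242 hashes to 0, h2=3; 0 taken → place at 3.
535 hashes to 6; slot 6 is free → place at 6.
627 hashes to 0, h2=8; 0 taken → place at 8.
715 hashes to 0, h2=6; 0,6 taken → place at 1.
763 hashes to 5; slot 5 is free → place at 5.
476 hashes to 1, h2=7; 1,8 taken → place at 4.
901 hashes to 7; slot 7 is free → place at 7.
Table: [55, 715, —, 242, 476, 763, 535, 901, 627, —, —]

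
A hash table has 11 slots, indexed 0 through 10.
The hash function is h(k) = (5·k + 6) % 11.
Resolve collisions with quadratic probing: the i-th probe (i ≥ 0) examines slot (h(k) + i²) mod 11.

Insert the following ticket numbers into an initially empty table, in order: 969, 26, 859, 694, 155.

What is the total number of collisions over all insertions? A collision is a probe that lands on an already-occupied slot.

8

Insert 969: h=0, slot 0 empty → index 0.
Insert 26: h=4, slot 4 empty → index 4.
Insert 859: h=0, slot 0 occupied → index 1.
Insert 694: h=0, slots 0,1,4 occupied → index 9.
Insert 155: h=0, slots 0,1,4,9 occupied → index 5.
Table: [969, 859, _, _, 26, 155, _, _, _, 694, _]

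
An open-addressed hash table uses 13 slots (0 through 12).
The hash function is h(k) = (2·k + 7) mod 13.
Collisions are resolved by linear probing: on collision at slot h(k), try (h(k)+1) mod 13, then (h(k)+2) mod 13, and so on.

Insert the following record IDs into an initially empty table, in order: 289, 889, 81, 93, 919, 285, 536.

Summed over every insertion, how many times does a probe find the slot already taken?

289: h=0 → slot 0
889: h=4 → slot 4
81: h=0, probe 0,1 → slot 1
93: h=11 → slot 11
919: h=12 → slot 12
285: h=5 → slot 5
536: h=0, probe 0,1,2 → slot 2
Table: [289, 81, 536, ., 889, 285, ., ., ., ., ., 93, 919]

3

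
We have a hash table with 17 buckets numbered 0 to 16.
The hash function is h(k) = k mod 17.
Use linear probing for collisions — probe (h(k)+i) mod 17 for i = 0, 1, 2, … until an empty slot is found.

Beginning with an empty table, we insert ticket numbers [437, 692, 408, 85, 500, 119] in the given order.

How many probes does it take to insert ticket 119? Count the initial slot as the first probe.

Insert 437: h=12, slot 12 empty => index 12.
Insert 692: h=12, slot 12 occupied => index 13.
Insert 408: h=0, slot 0 empty => index 0.
Insert 85: h=0, slot 0 occupied => index 1.
Insert 500: h=7, slot 7 empty => index 7.
Insert 119: h=0, slots 0,1 occupied => index 2.
Table: [408, 85, 119, -, -, -, -, 500, -, -, -, -, 437, 692, -, -, -]

3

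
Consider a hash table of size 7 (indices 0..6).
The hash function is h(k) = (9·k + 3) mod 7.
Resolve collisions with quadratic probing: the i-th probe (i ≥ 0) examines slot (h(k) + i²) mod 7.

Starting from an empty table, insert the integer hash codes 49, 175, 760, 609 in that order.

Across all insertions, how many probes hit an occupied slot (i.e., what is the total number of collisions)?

49: h=3 → slot 3
175: h=3, probe 3,4 → slot 4
760: h=4, probe 4,5 → slot 5
609: h=3, probe 3,4,0 → slot 0
Table: [609, _, _, 49, 175, 760, _]

4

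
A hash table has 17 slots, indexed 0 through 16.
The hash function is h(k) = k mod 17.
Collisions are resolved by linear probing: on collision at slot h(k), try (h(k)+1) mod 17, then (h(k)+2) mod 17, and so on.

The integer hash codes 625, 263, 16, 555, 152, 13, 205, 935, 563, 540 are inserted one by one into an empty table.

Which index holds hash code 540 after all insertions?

625: h=13 -> slot 13
263: h=8 -> slot 8
16: h=16 -> slot 16
555: h=11 -> slot 11
152: h=16, probe 16,0 -> slot 0
13: h=13, probe 13,14 -> slot 14
205: h=1 -> slot 1
935: h=0, probe 0,1,2 -> slot 2
563: h=2, probe 2,3 -> slot 3
540: h=13, probe 13,14,15 -> slot 15
Table: [152, 205, 935, 563, -, -, -, -, 263, -, -, 555, -, 625, 13, 540, 16]

15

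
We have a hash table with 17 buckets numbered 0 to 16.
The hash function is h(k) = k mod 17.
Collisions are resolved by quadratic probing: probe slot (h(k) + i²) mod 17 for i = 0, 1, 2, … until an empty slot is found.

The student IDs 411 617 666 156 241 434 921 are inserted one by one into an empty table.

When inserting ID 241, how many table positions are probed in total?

411: h=3 -> slot 3
617: h=5 -> slot 5
666: h=3, probe 3,4 -> slot 4
156: h=3, probe 3,4,7 -> slot 7
241: h=3, probe 3,4,7,12 -> slot 12
434: h=9 -> slot 9
921: h=3, probe 3,4,7,12,2 -> slot 2
Table: [_, _, 921, 411, 666, 617, _, 156, _, 434, _, _, 241, _, _, _, _]

4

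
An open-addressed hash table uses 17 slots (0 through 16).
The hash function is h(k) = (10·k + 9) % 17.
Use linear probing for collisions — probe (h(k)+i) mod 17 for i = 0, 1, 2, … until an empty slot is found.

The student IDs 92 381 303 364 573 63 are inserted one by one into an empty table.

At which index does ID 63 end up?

92: h=11 => slot 11
381: h=11, probe 11,12 => slot 12
303: h=13 => slot 13
364: h=11, probe 11,12,13,14 => slot 14
573: h=10 => slot 10
63: h=10, probe 10,11,12,13,14,15 => slot 15
Table: [_, _, _, _, _, _, _, _, _, _, 573, 92, 381, 303, 364, 63, _]

15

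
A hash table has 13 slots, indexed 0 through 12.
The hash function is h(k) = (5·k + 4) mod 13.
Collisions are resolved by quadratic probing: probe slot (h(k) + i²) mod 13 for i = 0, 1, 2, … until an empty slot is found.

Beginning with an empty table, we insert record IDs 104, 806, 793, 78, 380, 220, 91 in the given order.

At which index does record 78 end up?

0

104 hashes to 4; slot 4 is free -> place at 4.
806 hashes to 4; 4 taken -> place at 5.
793 hashes to 4; 4,5 taken -> place at 8.
78 hashes to 4; 4,5,8 taken -> place at 0.
380 hashes to 6; slot 6 is free -> place at 6.
220 hashes to 12; slot 12 is free -> place at 12.
91 hashes to 4; 4,5,8,0 taken -> place at 7.
Table: [78, —, —, —, 104, 806, 380, 91, 793, —, —, —, 220]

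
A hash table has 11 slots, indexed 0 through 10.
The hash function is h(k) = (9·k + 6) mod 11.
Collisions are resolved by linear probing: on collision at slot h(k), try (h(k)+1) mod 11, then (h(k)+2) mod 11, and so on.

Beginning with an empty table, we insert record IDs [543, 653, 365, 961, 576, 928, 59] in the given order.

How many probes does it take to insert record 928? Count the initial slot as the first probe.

6

Insert 543: h=9, slot 9 empty → index 9.
Insert 653: h=9, slot 9 occupied → index 10.
Insert 365: h=2, slot 2 empty → index 2.
Insert 961: h=9, slots 9,10 occupied → index 0.
Insert 576: h=9, slots 9,10,0 occupied → index 1.
Insert 928: h=9, slots 9,10,0,1,2 occupied → index 3.
Insert 59: h=9, slots 9,10,0,1,2,3 occupied → index 4.
Table: [961, 576, 365, 928, 59, —, —, —, —, 543, 653]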